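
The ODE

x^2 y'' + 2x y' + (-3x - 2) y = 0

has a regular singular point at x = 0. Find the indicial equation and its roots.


Divide by x^2 to reach normal form y'' + P_1(x) y' + P_2(x) y = 0 with P_1(x) = 2/x and P_2(x) = -3/x - 2/x^2.
x = 0 is a singular point because the y'-coefficient 2/x has a pole at x = 0 and the y-coefficient -3/x - 2/x^2 has a pole at x = 0.
It is a regular singular point because x P_1(x) = p(x) = 2 and x^2 P_2(x) = q(x) = -3x - 2 are polynomials, hence analytic at x = 0.
p(0) = 2,  q(0) = -2.
Indicial equation: r(r-1) + p(0) r + q(0) = 0, i.e. r^2 + (p(0) - 1) r + q(0) = 0, i.e. r^2 + 1 r - 2 = 0.
Discriminant: (1)^2 - 4(-2) = 9, so r = (-1 ± 3)/2.
Solving: r_1 = 1, r_2 = -2.

indicial: r^2 + 1 r - 2 = 0; roots r_1 = 1, r_2 = -2


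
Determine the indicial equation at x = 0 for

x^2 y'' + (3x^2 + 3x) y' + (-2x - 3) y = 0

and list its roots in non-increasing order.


Divide by x^2 to reach normal form y'' + P_1(x) y' + P_2(x) y = 0 with P_1(x) = 3 + 3/x and P_2(x) = -2/x - 3/x^2.
x = 0 is a singular point because the y'-coefficient 3 + 3/x has a pole at x = 0 and the y-coefficient -2/x - 3/x^2 has a pole at x = 0.
It is a regular singular point because x P_1(x) = p(x) = 3x + 3 and x^2 P_2(x) = q(x) = -2x - 3 are polynomials, hence analytic at x = 0.
p(0) = 3,  q(0) = -3.
Indicial equation: r(r-1) + p(0) r + q(0) = 0, i.e. r^2 + (p(0) - 1) r + q(0) = 0, i.e. r^2 + 2 r - 3 = 0.
Discriminant: (2)^2 - 4(-3) = 16, so r = (-2 ± 4)/2.
Solving: r_1 = 1, r_2 = -3.

indicial: r^2 + 2 r - 3 = 0; roots r_1 = 1, r_2 = -3


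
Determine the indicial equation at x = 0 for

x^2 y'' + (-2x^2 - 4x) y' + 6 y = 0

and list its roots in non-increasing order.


Divide by x^2 to reach normal form y'' + P_1(x) y' + P_2(x) y = 0 with P_1(x) = -2 - 4/x and P_2(x) = 6/x^2.
x = 0 is a singular point because the y'-coefficient -2 - 4/x has a pole at x = 0 and the y-coefficient 6/x^2 has a pole at x = 0.
It is a regular singular point because x P_1(x) = p(x) = -2x - 4 and x^2 P_2(x) = q(x) = 6 are polynomials, hence analytic at x = 0.
p(0) = -4,  q(0) = 6.
Indicial equation: r(r-1) + p(0) r + q(0) = 0, i.e. r^2 + (p(0) - 1) r + q(0) = 0, i.e. r^2 - 5 r + 6 = 0.
Discriminant: (-5)^2 - 4(6) = 1, so r = (5 ± 1)/2.
Solving: r_1 = 3, r_2 = 2.

indicial: r^2 - 5 r + 6 = 0; roots r_1 = 3, r_2 = 2


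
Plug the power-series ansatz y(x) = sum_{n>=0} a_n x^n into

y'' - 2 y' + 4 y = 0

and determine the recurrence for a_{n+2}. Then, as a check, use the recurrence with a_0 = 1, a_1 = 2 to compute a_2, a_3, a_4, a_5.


Substitute y = sum_n a_n x^n.
y''(x) has coefficient (n+2)(n+1) a_{n+2} at x^n;
-2 y'(x) has coefficient -2 (n+1) a_{n+1} at x^n;
4 y(x) has coefficient 4 a_n at x^n.
Matching x^n: (n+2)(n+1) a_{n+2} - 2 (n+1) a_{n+1} + 4 a_n = 0.
Thus a_{n+2} = [2 (n+1) a_{n+1} - 4 a_n] / ((n+1)(n+2)).

Check with a_0 = 1, a_1 = 2 (apply the recurrence for n = 0, 1, 2, 3): a_0 = 1, a_1 = 2, a_2 = 0, a_3 = -4/3, a_4 = -2/3, a_5 = 0.

a_(n+2) = [2 (n+1) a_(n+1) - 4 a_n] / ((n+1)(n+2)); check: a_0 = 1, a_1 = 2, a_2 = 0, a_3 = -4/3, a_4 = -2/3, a_5 = 0


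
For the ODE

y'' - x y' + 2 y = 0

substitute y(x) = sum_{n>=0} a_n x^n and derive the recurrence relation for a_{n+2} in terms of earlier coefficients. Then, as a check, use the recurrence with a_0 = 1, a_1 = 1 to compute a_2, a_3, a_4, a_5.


Substitute y = sum_n a_n x^n.
y''(x) has coefficient (n+2)(n+1) a_{n+2} at x^n;
-x y'(x) has coefficient -n a_n at x^n (shift);
2 y(x) has coefficient 2 a_n at x^n.
Matching x^n: (n+2)(n+1) a_{n+2} + (-n + 2) a_n = 0.
Thus a_{n+2} = (n - 2) / ((n+1)(n+2)) * a_n.

Check with a_0 = 1, a_1 = 1 (apply the recurrence for n = 0, 1, 2, 3): a_0 = 1, a_1 = 1, a_2 = -1, a_3 = -1/6, a_4 = 0, a_5 = -1/120.

a_(n+2) = (n - 2) / ((n+1)(n+2)) * a_n; check: a_0 = 1, a_1 = 1, a_2 = -1, a_3 = -1/6, a_4 = 0, a_5 = -1/120


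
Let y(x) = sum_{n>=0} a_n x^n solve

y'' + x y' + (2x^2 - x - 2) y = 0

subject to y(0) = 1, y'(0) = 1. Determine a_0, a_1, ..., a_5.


Ansatz: y(x) = sum_{n>=0} a_n x^n, so y'(x) = sum_{n>=1} n a_n x^(n-1) and y''(x) = sum_{n>=2} n(n-1) a_n x^(n-2).
Substitute into P(x) y'' + Q(x) y' + R(x) y = 0 with P(x) = 1, Q(x) = x, R(x) = 2x^2 - x - 2, and match powers of x.
Initial conditions: a_0 = 1, a_1 = 1.
Setting the coefficient of each power of x to zero and solving order by order (substituting the coefficients already found):
  x^0: 2 a_2 - 2 a_0 = 0  ->  2 a_2 = 2 a_0 = 2  ->  a_2 = 1
  x^1: 6 a_3 - a_1 - a_0 = 0  ->  6 a_3 = a_1 + a_0 = 2  ->  a_3 = 1/3
  x^2: 12 a_4 - a_1 + 2 a_0 = 0  ->  12 a_4 = a_1 - 2 a_0 = -1  ->  a_4 = -1/12
  x^3: 20 a_5 + a_3 - a_2 + 2 a_1 = 0  ->  20 a_5 = -a_3 + a_2 - 2 a_1 = -4/3  ->  a_5 = -1/15
Truncated series: y(x) = 1 + x + x^2 + (1/3) x^3 - (1/12) x^4 - (1/15) x^5 + O(x^6).

a_0 = 1; a_1 = 1; a_2 = 1; a_3 = 1/3; a_4 = -1/12; a_5 = -1/15


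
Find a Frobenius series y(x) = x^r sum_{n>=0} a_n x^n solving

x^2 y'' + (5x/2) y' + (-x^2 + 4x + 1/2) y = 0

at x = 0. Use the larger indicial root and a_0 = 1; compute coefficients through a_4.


Write in Frobenius form y'' + (p(x)/x) y' + (q(x)/x^2) y = 0:
  p(x) = 5/2,  q(x) = -x^2 + 4x + 1/2.
Indicial equation: r(r-1) + (5/2) r + (1/2) = 0 -> roots r_1 = -1/2, r_2 = -1.
Take r = r_1 = -1/2. Let y(x) = x^r sum_{n>=0} a_n x^n with a_0 = 1.
Substitute y = x^r sum a_n x^n and match x^{r+n}. The recurrence is
  D(n) a_n + 4 a_{n-1} - 1 a_{n-2} = 0,  where D(n) = (r+n)(r+n-1) + (5/2)(r+n) + (1/2).
  a_n = [-4 a_{n-1} + 1 a_{n-2}] / D(n).
Since the indicial polynomial factors as (r - r_1)(r - r_2), D(n) = (r_1 + n - r_1)(r_1 + n - r_2) = n(n + 1/2).
Evaluating step by step (a_0 = 1):
  n = 1: D(1) = 1(1 + 1/2) = 3/2; numerator = -4(1) = -4; a_1 = (-4)/(3/2) = -8/3
  n = 2: D(2) = 2(2 + 1/2) = 5; numerator = -4(-8/3) + 1(1) = 35/3; a_2 = (35/3)/(5) = 7/3
  n = 3: D(3) = 3(3 + 1/2) = 21/2; numerator = -4(7/3) + 1(-8/3) = -12; a_3 = (-12)/(21/2) = -8/7
  n = 4: D(4) = 4(4 + 1/2) = 18; numerator = -4(-8/7) + 1(7/3) = 145/21; a_4 = (145/21)/(18) = 145/378

r = -1/2; a_0 = 1; a_1 = -8/3; a_2 = 7/3; a_3 = -8/7; a_4 = 145/378


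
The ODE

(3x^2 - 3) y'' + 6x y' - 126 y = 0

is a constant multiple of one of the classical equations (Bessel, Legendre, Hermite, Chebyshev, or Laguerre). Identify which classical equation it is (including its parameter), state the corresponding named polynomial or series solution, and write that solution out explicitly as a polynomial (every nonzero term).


All three coefficients share the factor -3; dividing through by -3 gives  (1 - x^2) y'' - 2x y' + 42 y = 0.
This matches the Legendre equation (1 - x^2) y'' - 2x y' + n(n+1) y = 0 (note the -2x y' term) with n(n+1) = 42, so n = 6; the polynomial solution is P_6(x).
With y = sum_k a_k x^k, matching x^k gives (k+2)(k+1) a_{k+2} = [k(k+1) - n(n+1)] a_k = (k - 6)(k + 7) a_k. The right side vanishes at k = 6, so the series with the parity of 6 terminates at degree 6.
Standard normalization (P_n(1) = 1): leading coefficient (2n)!/(2^n (n!)^2) = 479001600/(64*518400) = 231/16, so a_6 = 231/16. Work downward with a_k = (k+1)(k+2) a_{k+2} / ((k - 6)(k + 7)):
  a_4 = (5)(6)(231/16) / ((4 - 6)(4 + 7)) = (3465/8)/(-22) = -315/16
  a_2 = (3)(4)(-315/16) / ((2 - 6)(2 + 7)) = (-945/4)/(-36) = 105/16
  a_0 = (1)(2)(105/16) / ((0 - 6)(0 + 7)) = (105/8)/(-42) = -5/16
Hence P_6(x) = 231 x^6/16 - 315 x^4/16 + 105 x^2/16 - 5/16.

P_6(x); series = 231 x^6/16 - 315 x^4/16 + 105 x^2/16 - 5/16


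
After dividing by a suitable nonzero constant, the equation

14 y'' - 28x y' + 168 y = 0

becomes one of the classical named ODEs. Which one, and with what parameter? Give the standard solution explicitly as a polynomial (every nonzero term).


All three coefficients share the factor 14; dividing through by 14 gives  y'' - 2x y' + 12 y = 0.
This matches the Hermite equation y'' - 2x y' + 2n y = 0 with 2n = 12, so n = 6; the polynomial solution is H_6(x).
With y = sum_k a_k x^k, matching x^k gives (k+2)(k+1) a_{k+2} = 2(k - n) a_k = 2(k - 6) a_k. The right side vanishes at k = 6, so the series with the parity of 6 terminates at degree 6.
Standard normalization: leading coefficient of H_n is 2^n, so a_6 = 2^6 = 64. Work downward with a_k = (k+1)(k+2) a_{k+2} / (2(k - n)):
  a_4 = (5)(6)(64) / (2(4 - 6)) = 1920/(-4) = -480
  a_2 = (3)(4)(-480) / (2(2 - 6)) = -5760/(-8) = 720
  a_0 = (1)(2)(720) / (2(0 - 6)) = 1440/(-12) = -120
Hence H_6(x) = 64 x^6 - 480 x^4 + 720 x^2 - 120.

H_6(x); series = 64 x^6 - 480 x^4 + 720 x^2 - 120


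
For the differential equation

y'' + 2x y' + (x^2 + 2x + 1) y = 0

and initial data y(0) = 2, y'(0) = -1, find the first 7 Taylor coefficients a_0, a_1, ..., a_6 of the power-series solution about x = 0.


Ansatz: y(x) = sum_{n>=0} a_n x^n, so y'(x) = sum_{n>=1} n a_n x^(n-1) and y''(x) = sum_{n>=2} n(n-1) a_n x^(n-2).
Substitute into P(x) y'' + Q(x) y' + R(x) y = 0 with P(x) = 1, Q(x) = 2x, R(x) = x^2 + 2x + 1, and match powers of x.
Initial conditions: a_0 = 2, a_1 = -1.
Setting the coefficient of each power of x to zero and solving order by order (substituting the coefficients already found):
  x^0: 2 a_2 + a_0 = 0  ->  2 a_2 = -a_0 = -2  ->  a_2 = -1
  x^1: 6 a_3 + 3 a_1 + 2 a_0 = 0  ->  6 a_3 = -3 a_1 - 2 a_0 = -1  ->  a_3 = -1/6
  x^2: 12 a_4 + 5 a_2 + 2 a_1 + a_0 = 0  ->  12 a_4 = -5 a_2 - 2 a_1 - a_0 = 5  ->  a_4 = 5/12
  x^3: 20 a_5 + 7 a_3 + 2 a_2 + a_1 = 0  ->  20 a_5 = -7 a_3 - 2 a_2 - a_1 = 25/6  ->  a_5 = 5/24
  x^4: 30 a_6 + 9 a_4 + 2 a_3 + a_2 = 0  ->  30 a_6 = -9 a_4 - 2 a_3 - a_2 = -29/12  ->  a_6 = -29/360
Truncated series: y(x) = 2 - x - x^2 - (1/6) x^3 + (5/12) x^4 + (5/24) x^5 - (29/360) x^6 + O(x^7).

a_0 = 2; a_1 = -1; a_2 = -1; a_3 = -1/6; a_4 = 5/12; a_5 = 5/24; a_6 = -29/360


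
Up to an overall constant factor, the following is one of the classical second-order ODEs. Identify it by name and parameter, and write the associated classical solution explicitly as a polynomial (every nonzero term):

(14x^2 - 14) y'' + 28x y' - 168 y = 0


All three coefficients share the factor -14; dividing through by -14 gives  (1 - x^2) y'' - 2x y' + 12 y = 0.
This matches the Legendre equation (1 - x^2) y'' - 2x y' + n(n+1) y = 0 (note the -2x y' term) with n(n+1) = 12, so n = 3; the polynomial solution is P_3(x).
With y = sum_k a_k x^k, matching x^k gives (k+2)(k+1) a_{k+2} = [k(k+1) - n(n+1)] a_k = (k - 3)(k + 4) a_k. The right side vanishes at k = 3, so the series with the parity of 3 terminates at degree 3.
Standard normalization (P_n(1) = 1): leading coefficient (2n)!/(2^n (n!)^2) = 720/(8*36) = 5/2, so a_3 = 5/2. Work downward with a_k = (k+1)(k+2) a_{k+2} / ((k - 3)(k + 4)):
  a_1 = (2)(3)(5/2) / ((1 - 3)(1 + 4)) = 15/(-10) = -3/2
Hence P_3(x) = 5 x^3/2 - 3 x/2.

P_3(x); series = 5 x^3/2 - 3 x/2


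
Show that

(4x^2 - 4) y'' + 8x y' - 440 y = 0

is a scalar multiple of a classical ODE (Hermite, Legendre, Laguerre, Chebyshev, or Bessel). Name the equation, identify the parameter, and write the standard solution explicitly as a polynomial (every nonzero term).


All three coefficients share the factor -4; dividing through by -4 gives  (1 - x^2) y'' - 2x y' + 110 y = 0.
This matches the Legendre equation (1 - x^2) y'' - 2x y' + n(n+1) y = 0 (note the -2x y' term) with n(n+1) = 110, so n = 10; the polynomial solution is P_10(x).
With y = sum_k a_k x^k, matching x^k gives (k+2)(k+1) a_{k+2} = [k(k+1) - n(n+1)] a_k = (k - 10)(k + 11) a_k. The right side vanishes at k = 10, so the series with the parity of 10 terminates at degree 10.
Standard normalization (P_n(1) = 1): leading coefficient (2n)!/(2^n (n!)^2) = 2432902008176640000/(1024*13168189440000) = 46189/256, so a_10 = 46189/256. Work downward with a_k = (k+1)(k+2) a_{k+2} / ((k - 10)(k + 11)):
  a_8 = (9)(10)(46189/256) / ((8 - 10)(8 + 11)) = (2078505/128)/(-38) = -109395/256
  a_6 = (7)(8)(-109395/256) / ((6 - 10)(6 + 11)) = (-765765/32)/(-68) = 45045/128
  a_4 = (5)(6)(45045/128) / ((4 - 10)(4 + 11)) = (675675/64)/(-90) = -15015/128
  a_2 = (3)(4)(-15015/128) / ((2 - 10)(2 + 11)) = (-45045/32)/(-104) = 3465/256
  a_0 = (1)(2)(3465/256) / ((0 - 10)(0 + 11)) = (3465/128)/(-110) = -63/256
Hence P_10(x) = 46189 x^10/256 - 109395 x^8/256 + 45045 x^6/128 - 15015 x^4/128 + 3465 x^2/256 - 63/256.

P_10(x); series = 46189 x^10/256 - 109395 x^8/256 + 45045 x^6/128 - 15015 x^4/128 + 3465 x^2/256 - 63/256


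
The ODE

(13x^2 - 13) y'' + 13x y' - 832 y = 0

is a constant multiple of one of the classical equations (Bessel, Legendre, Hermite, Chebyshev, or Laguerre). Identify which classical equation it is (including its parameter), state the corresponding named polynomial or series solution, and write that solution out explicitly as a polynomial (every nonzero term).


All three coefficients share the factor -13; dividing through by -13 gives  (1 - x^2) y'' - x y' + 64 y = 0.
This matches the Chebyshev equation (1 - x^2) y'' - x y' + n^2 y = 0 (note the -x y' term, not -2x y') with n^2 = 64, so n = 8; the polynomial solution is T_8(x).
With y = sum_k a_k x^k, matching x^k gives (k+2)(k+1) a_{k+2} = (k^2 - n^2) a_k = (k - 8)(k + 8) a_k. The right side vanishes at k = 8, so the series with the parity of 8 terminates at degree 8.
Standard normalization: leading coefficient of T_n is 2^(n-1), so a_8 = 2^7 = 128. Work downward with a_k = (k+1)(k+2) a_{k+2} / ((k - 8)(k + 8)):
  a_6 = (7)(8)(128) / ((6 - 8)(6 + 8)) = 7168/(-28) = -256
  a_4 = (5)(6)(-256) / ((4 - 8)(4 + 8)) = -7680/(-48) = 160
  a_2 = (3)(4)(160) / ((2 - 8)(2 + 8)) = 1920/(-60) = -32
  a_0 = (1)(2)(-32) / ((0 - 8)(0 + 8)) = -64/(-64) = 1
Hence T_8(x) = 128 x^8 - 256 x^6 + 160 x^4 - 32 x^2 + 1.

T_8(x); series = 128 x^8 - 256 x^6 + 160 x^4 - 32 x^2 + 1


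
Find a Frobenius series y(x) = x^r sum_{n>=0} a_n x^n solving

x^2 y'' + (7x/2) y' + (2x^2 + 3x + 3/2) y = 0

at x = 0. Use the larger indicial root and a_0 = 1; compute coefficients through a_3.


Write in Frobenius form y'' + (p(x)/x) y' + (q(x)/x^2) y = 0:
  p(x) = 7/2,  q(x) = 2x^2 + 3x + 3/2.
Indicial equation: r(r-1) + (7/2) r + (3/2) = 0 -> roots r_1 = -1, r_2 = -3/2.
Take r = r_1 = -1. Let y(x) = x^r sum_{n>=0} a_n x^n with a_0 = 1.
Substitute y = x^r sum a_n x^n and match x^{r+n}. The recurrence is
  D(n) a_n + 3 a_{n-1} + 2 a_{n-2} = 0,  where D(n) = (r+n)(r+n-1) + (7/2)(r+n) + (3/2).
  a_n = [-3 a_{n-1} - 2 a_{n-2}] / D(n).
Since the indicial polynomial factors as (r - r_1)(r - r_2), D(n) = (r_1 + n - r_1)(r_1 + n - r_2) = n(n + 1/2).
Evaluating step by step (a_0 = 1):
  n = 1: D(1) = 1(1 + 1/2) = 3/2; numerator = -3(1) = -3; a_1 = (-3)/(3/2) = -2
  n = 2: D(2) = 2(2 + 1/2) = 5; numerator = -3(-2) - 2(1) = 4; a_2 = (4)/(5) = 4/5
  n = 3: D(3) = 3(3 + 1/2) = 21/2; numerator = -3(4/5) - 2(-2) = 8/5; a_3 = (8/5)/(21/2) = 16/105

r = -1; a_0 = 1; a_1 = -2; a_2 = 4/5; a_3 = 16/105


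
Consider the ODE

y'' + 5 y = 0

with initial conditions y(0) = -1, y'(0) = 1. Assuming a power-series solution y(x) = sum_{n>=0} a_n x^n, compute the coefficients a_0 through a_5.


Ansatz: y(x) = sum_{n>=0} a_n x^n, so y'(x) = sum_{n>=1} n a_n x^(n-1) and y''(x) = sum_{n>=2} n(n-1) a_n x^(n-2).
Substitute into P(x) y'' + Q(x) y' + R(x) y = 0 with P(x) = 1, Q(x) = 0, R(x) = 5, and match powers of x.
Initial conditions: a_0 = -1, a_1 = 1.
Setting the coefficient of each power of x to zero and solving order by order (substituting the coefficients already found):
  x^0: 2 a_2 + 5 a_0 = 0  ->  2 a_2 = -5 a_0 = 5  ->  a_2 = 5/2
  x^1: 6 a_3 + 5 a_1 = 0  ->  6 a_3 = -5 a_1 = -5  ->  a_3 = -5/6
  x^2: 12 a_4 + 5 a_2 = 0  ->  12 a_4 = -5 a_2 = -25/2  ->  a_4 = -25/24
  x^3: 20 a_5 + 5 a_3 = 0  ->  20 a_5 = -5 a_3 = 25/6  ->  a_5 = 5/24
Truncated series: y(x) = -1 + x + (5/2) x^2 - (5/6) x^3 - (25/24) x^4 + (5/24) x^5 + O(x^6).

a_0 = -1; a_1 = 1; a_2 = 5/2; a_3 = -5/6; a_4 = -25/24; a_5 = 5/24


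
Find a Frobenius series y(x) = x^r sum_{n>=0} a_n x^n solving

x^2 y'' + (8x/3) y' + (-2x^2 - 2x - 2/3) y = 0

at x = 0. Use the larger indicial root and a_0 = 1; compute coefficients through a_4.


Write in Frobenius form y'' + (p(x)/x) y' + (q(x)/x^2) y = 0:
  p(x) = 8/3,  q(x) = -2x^2 - 2x - 2/3.
Indicial equation: r(r-1) + (8/3) r + (-2/3) = 0 -> roots r_1 = 1/3, r_2 = -2.
Take r = r_1 = 1/3. Let y(x) = x^r sum_{n>=0} a_n x^n with a_0 = 1.
Substitute y = x^r sum a_n x^n and match x^{r+n}. The recurrence is
  D(n) a_n - 2 a_{n-1} - 2 a_{n-2} = 0,  where D(n) = (r+n)(r+n-1) + (8/3)(r+n) + (-2/3).
  a_n = [2 a_{n-1} + 2 a_{n-2}] / D(n).
Since the indicial polynomial factors as (r - r_1)(r - r_2), D(n) = (r_1 + n - r_1)(r_1 + n - r_2) = n(n + 7/3).
Evaluating step by step (a_0 = 1):
  n = 1: D(1) = 1(1 + 7/3) = 10/3; numerator = 2(1) = 2; a_1 = (2)/(10/3) = 3/5
  n = 2: D(2) = 2(2 + 7/3) = 26/3; numerator = 2(3/5) + 2(1) = 16/5; a_2 = (16/5)/(26/3) = 24/65
  n = 3: D(3) = 3(3 + 7/3) = 16; numerator = 2(24/65) + 2(3/5) = 126/65; a_3 = (126/65)/(16) = 63/520
  n = 4: D(4) = 4(4 + 7/3) = 76/3; numerator = 2(63/520) + 2(24/65) = 51/52; a_4 = (51/52)/(76/3) = 153/3952

r = 1/3; a_0 = 1; a_1 = 3/5; a_2 = 24/65; a_3 = 63/520; a_4 = 153/3952


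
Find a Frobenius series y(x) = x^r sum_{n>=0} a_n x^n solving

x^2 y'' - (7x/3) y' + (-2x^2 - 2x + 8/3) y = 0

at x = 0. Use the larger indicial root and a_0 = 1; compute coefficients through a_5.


Write in Frobenius form y'' + (p(x)/x) y' + (q(x)/x^2) y = 0:
  p(x) = -7/3,  q(x) = -2x^2 - 2x + 8/3.
Indicial equation: r(r-1) + (-7/3) r + (8/3) = 0 -> roots r_1 = 2, r_2 = 4/3.
Take r = r_1 = 2. Let y(x) = x^r sum_{n>=0} a_n x^n with a_0 = 1.
Substitute y = x^r sum a_n x^n and match x^{r+n}. The recurrence is
  D(n) a_n - 2 a_{n-1} - 2 a_{n-2} = 0,  where D(n) = (r+n)(r+n-1) + (-7/3)(r+n) + (8/3).
  a_n = [2 a_{n-1} + 2 a_{n-2}] / D(n).
Since the indicial polynomial factors as (r - r_1)(r - r_2), D(n) = (r_1 + n - r_1)(r_1 + n - r_2) = n(n + 2/3).
Evaluating step by step (a_0 = 1):
  n = 1: D(1) = 1(1 + 2/3) = 5/3; numerator = 2(1) = 2; a_1 = (2)/(5/3) = 6/5
  n = 2: D(2) = 2(2 + 2/3) = 16/3; numerator = 2(6/5) + 2(1) = 22/5; a_2 = (22/5)/(16/3) = 33/40
  n = 3: D(3) = 3(3 + 2/3) = 11; numerator = 2(33/40) + 2(6/5) = 81/20; a_3 = (81/20)/(11) = 81/220
  n = 4: D(4) = 4(4 + 2/3) = 56/3; numerator = 2(81/220) + 2(33/40) = 105/44; a_4 = (105/44)/(56/3) = 45/352
  n = 5: D(5) = 5(5 + 2/3) = 85/3; numerator = 2(45/352) + 2(81/220) = 873/880; a_5 = (873/880)/(85/3) = 2619/74800

r = 2; a_0 = 1; a_1 = 6/5; a_2 = 33/40; a_3 = 81/220; a_4 = 45/352; a_5 = 2619/74800


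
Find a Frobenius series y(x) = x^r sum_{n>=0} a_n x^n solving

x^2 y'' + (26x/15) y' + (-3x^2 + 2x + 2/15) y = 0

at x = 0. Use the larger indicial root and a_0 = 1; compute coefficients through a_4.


Write in Frobenius form y'' + (p(x)/x) y' + (q(x)/x^2) y = 0:
  p(x) = 26/15,  q(x) = -3x^2 + 2x + 2/15.
Indicial equation: r(r-1) + (26/15) r + (2/15) = 0 -> roots r_1 = -1/3, r_2 = -2/5.
Take r = r_1 = -1/3. Let y(x) = x^r sum_{n>=0} a_n x^n with a_0 = 1.
Substitute y = x^r sum a_n x^n and match x^{r+n}. The recurrence is
  D(n) a_n + 2 a_{n-1} - 3 a_{n-2} = 0,  where D(n) = (r+n)(r+n-1) + (26/15)(r+n) + (2/15).
  a_n = [-2 a_{n-1} + 3 a_{n-2}] / D(n).
Since the indicial polynomial factors as (r - r_1)(r - r_2), D(n) = (r_1 + n - r_1)(r_1 + n - r_2) = n(n + 1/15).
Evaluating step by step (a_0 = 1):
  n = 1: D(1) = 1(1 + 1/15) = 16/15; numerator = -2(1) = -2; a_1 = (-2)/(16/15) = -15/8
  n = 2: D(2) = 2(2 + 1/15) = 62/15; numerator = -2(-15/8) + 3(1) = 27/4; a_2 = (27/4)/(62/15) = 405/248
  n = 3: D(3) = 3(3 + 1/15) = 46/5; numerator = -2(405/248) + 3(-15/8) = -2205/248; a_3 = (-2205/248)/(46/5) = -11025/11408
  n = 4: D(4) = 4(4 + 1/15) = 244/15; numerator = -2(-11025/11408) + 3(405/248) = 19485/2852; a_4 = (19485/2852)/(244/15) = 292275/695888

r = -1/3; a_0 = 1; a_1 = -15/8; a_2 = 405/248; a_3 = -11025/11408; a_4 = 292275/695888


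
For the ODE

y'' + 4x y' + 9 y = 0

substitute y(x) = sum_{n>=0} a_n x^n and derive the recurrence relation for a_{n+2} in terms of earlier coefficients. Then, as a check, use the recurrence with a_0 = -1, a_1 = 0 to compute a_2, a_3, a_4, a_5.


Substitute y = sum_n a_n x^n.
y''(x) has coefficient (n+2)(n+1) a_{n+2} at x^n;
4 x y'(x) has coefficient 4 n a_n at x^n (shift);
9 y(x) has coefficient 9 a_n at x^n.
Matching x^n: (n+2)(n+1) a_{n+2} + (4n + 9) a_n = 0.
Thus a_{n+2} = (-4n - 9) / ((n+1)(n+2)) * a_n.

Check with a_0 = -1, a_1 = 0 (apply the recurrence for n = 0, 1, 2, 3): a_0 = -1, a_1 = 0, a_2 = 9/2, a_3 = 0, a_4 = -51/8, a_5 = 0.

a_(n+2) = (-4n - 9) / ((n+1)(n+2)) * a_n; check: a_0 = -1, a_1 = 0, a_2 = 9/2, a_3 = 0, a_4 = -51/8, a_5 = 0


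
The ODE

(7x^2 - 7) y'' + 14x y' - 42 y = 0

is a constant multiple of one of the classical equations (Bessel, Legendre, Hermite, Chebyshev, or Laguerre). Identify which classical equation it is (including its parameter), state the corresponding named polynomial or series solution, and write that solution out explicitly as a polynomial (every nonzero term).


All three coefficients share the factor -7; dividing through by -7 gives  (1 - x^2) y'' - 2x y' + 6 y = 0.
This matches the Legendre equation (1 - x^2) y'' - 2x y' + n(n+1) y = 0 (note the -2x y' term) with n(n+1) = 6, so n = 2; the polynomial solution is P_2(x).
With y = sum_k a_k x^k, matching x^k gives (k+2)(k+1) a_{k+2} = [k(k+1) - n(n+1)] a_k = (k - 2)(k + 3) a_k. The right side vanishes at k = 2, so the series with the parity of 2 terminates at degree 2.
Standard normalization (P_n(1) = 1): leading coefficient (2n)!/(2^n (n!)^2) = 24/(4*4) = 3/2, so a_2 = 3/2. Work downward with a_k = (k+1)(k+2) a_{k+2} / ((k - 2)(k + 3)):
  a_0 = (1)(2)(3/2) / ((0 - 2)(0 + 3)) = 3/(-6) = -1/2
Hence P_2(x) = 3 x^2/2 - 1/2.

P_2(x); series = 3 x^2/2 - 1/2


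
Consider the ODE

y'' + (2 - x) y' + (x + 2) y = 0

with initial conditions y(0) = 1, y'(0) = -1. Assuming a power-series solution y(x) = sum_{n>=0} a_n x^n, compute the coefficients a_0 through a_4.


Ansatz: y(x) = sum_{n>=0} a_n x^n, so y'(x) = sum_{n>=1} n a_n x^(n-1) and y''(x) = sum_{n>=2} n(n-1) a_n x^(n-2).
Substitute into P(x) y'' + Q(x) y' + R(x) y = 0 with P(x) = 1, Q(x) = 2 - x, R(x) = x + 2, and match powers of x.
Initial conditions: a_0 = 1, a_1 = -1.
Setting the coefficient of each power of x to zero and solving order by order (substituting the coefficients already found):
  x^0: 2 a_2 + 2 a_1 + 2 a_0 = 0  ->  2 a_2 = -2 a_1 - 2 a_0 = 0  ->  a_2 = 0
  x^1: 6 a_3 + 4 a_2 + a_1 + a_0 = 0  ->  6 a_3 = -4 a_2 - a_1 - a_0 = 0  ->  a_3 = 0
  x^2: 12 a_4 + 6 a_3 + a_1 = 0  ->  12 a_4 = -6 a_3 - a_1 = 1  ->  a_4 = 1/12
Truncated series: y(x) = 1 - x + (1/12) x^4 + O(x^5).

a_0 = 1; a_1 = -1; a_2 = 0; a_3 = 0; a_4 = 1/12


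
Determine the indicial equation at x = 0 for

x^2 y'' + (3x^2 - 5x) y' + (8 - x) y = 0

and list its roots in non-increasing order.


Divide by x^2 to reach normal form y'' + P_1(x) y' + P_2(x) y = 0 with P_1(x) = 3 - 5/x and P_2(x) = -1/x + 8/x^2.
x = 0 is a singular point because the y'-coefficient 3 - 5/x has a pole at x = 0 and the y-coefficient -1/x + 8/x^2 has a pole at x = 0.
It is a regular singular point because x P_1(x) = p(x) = 3x - 5 and x^2 P_2(x) = q(x) = 8 - x are polynomials, hence analytic at x = 0.
p(0) = -5,  q(0) = 8.
Indicial equation: r(r-1) + p(0) r + q(0) = 0, i.e. r^2 + (p(0) - 1) r + q(0) = 0, i.e. r^2 - 6 r + 8 = 0.
Discriminant: (-6)^2 - 4(8) = 4, so r = (6 ± 2)/2.
Solving: r_1 = 4, r_2 = 2.

indicial: r^2 - 6 r + 8 = 0; roots r_1 = 4, r_2 = 2


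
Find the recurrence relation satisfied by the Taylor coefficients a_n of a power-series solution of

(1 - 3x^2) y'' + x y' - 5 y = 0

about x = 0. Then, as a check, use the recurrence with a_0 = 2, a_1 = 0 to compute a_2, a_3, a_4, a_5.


Substitute y = sum_n a_n x^n.
(1 - 3 x^2) y'' contributes (n+2)(n+1) a_{n+2} - 3 n(n-1) a_n at x^n.
x y'(x) contributes n a_n at x^n.
-5 y(x) contributes -5 a_n at x^n.
Matching x^n: (n+2)(n+1) a_{n+2} + (-3 n(n-1) + n - 5) a_n = 0.
Thus a_{n+2} = (3 n(n-1) - n + 5) / ((n+1)(n+2)) * a_n.

Check with a_0 = 2, a_1 = 0 (apply the recurrence for n = 0, 1, 2, 3): a_0 = 2, a_1 = 0, a_2 = 5, a_3 = 0, a_4 = 15/4, a_5 = 0.

a_(n+2) = (3 n(n-1) - n + 5) / ((n+1)(n+2)) * a_n; check: a_0 = 2, a_1 = 0, a_2 = 5, a_3 = 0, a_4 = 15/4, a_5 = 0


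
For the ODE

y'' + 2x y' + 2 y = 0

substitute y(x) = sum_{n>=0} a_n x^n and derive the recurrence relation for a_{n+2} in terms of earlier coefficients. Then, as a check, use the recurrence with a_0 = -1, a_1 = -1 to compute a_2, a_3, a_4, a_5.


Substitute y = sum_n a_n x^n.
y''(x) has coefficient (n+2)(n+1) a_{n+2} at x^n;
2 x y'(x) has coefficient 2 n a_n at x^n (shift);
2 y(x) has coefficient 2 a_n at x^n.
Matching x^n: (n+2)(n+1) a_{n+2} + (2n + 2) a_n = 0.
Thus a_{n+2} = (-2n - 2) / ((n+1)(n+2)) * a_n.

Check with a_0 = -1, a_1 = -1 (apply the recurrence for n = 0, 1, 2, 3): a_0 = -1, a_1 = -1, a_2 = 1, a_3 = 2/3, a_4 = -1/2, a_5 = -4/15.

a_(n+2) = (-2n - 2) / ((n+1)(n+2)) * a_n; check: a_0 = -1, a_1 = -1, a_2 = 1, a_3 = 2/3, a_4 = -1/2, a_5 = -4/15


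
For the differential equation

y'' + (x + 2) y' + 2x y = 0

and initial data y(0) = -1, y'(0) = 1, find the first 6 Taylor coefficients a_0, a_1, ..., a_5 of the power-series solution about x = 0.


Ansatz: y(x) = sum_{n>=0} a_n x^n, so y'(x) = sum_{n>=1} n a_n x^(n-1) and y''(x) = sum_{n>=2} n(n-1) a_n x^(n-2).
Substitute into P(x) y'' + Q(x) y' + R(x) y = 0 with P(x) = 1, Q(x) = x + 2, R(x) = 2x, and match powers of x.
Initial conditions: a_0 = -1, a_1 = 1.
Setting the coefficient of each power of x to zero and solving order by order (substituting the coefficients already found):
  x^0: 2 a_2 + 2 a_1 = 0  ->  2 a_2 = -2 a_1 = -2  ->  a_2 = -1
  x^1: 6 a_3 + 4 a_2 + a_1 + 2 a_0 = 0  ->  6 a_3 = -4 a_2 - a_1 - 2 a_0 = 5  ->  a_3 = 5/6
  x^2: 12 a_4 + 6 a_3 + 2 a_2 + 2 a_1 = 0  ->  12 a_4 = -6 a_3 - 2 a_2 - 2 a_1 = -5  ->  a_4 = -5/12
  x^3: 20 a_5 + 8 a_4 + 3 a_3 + 2 a_2 = 0  ->  20 a_5 = -8 a_4 - 3 a_3 - 2 a_2 = 17/6  ->  a_5 = 17/120
Truncated series: y(x) = -1 + x - x^2 + (5/6) x^3 - (5/12) x^4 + (17/120) x^5 + O(x^6).

a_0 = -1; a_1 = 1; a_2 = -1; a_3 = 5/6; a_4 = -5/12; a_5 = 17/120


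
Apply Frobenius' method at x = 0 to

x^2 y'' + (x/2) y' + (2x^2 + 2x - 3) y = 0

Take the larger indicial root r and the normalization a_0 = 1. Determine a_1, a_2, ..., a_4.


Write in Frobenius form y'' + (p(x)/x) y' + (q(x)/x^2) y = 0:
  p(x) = 1/2,  q(x) = 2x^2 + 2x - 3.
Indicial equation: r(r-1) + (1/2) r + (-3) = 0 -> roots r_1 = 2, r_2 = -3/2.
Take r = r_1 = 2. Let y(x) = x^r sum_{n>=0} a_n x^n with a_0 = 1.
Substitute y = x^r sum a_n x^n and match x^{r+n}. The recurrence is
  D(n) a_n + 2 a_{n-1} + 2 a_{n-2} = 0,  where D(n) = (r+n)(r+n-1) + (1/2)(r+n) + (-3).
  a_n = [-2 a_{n-1} - 2 a_{n-2}] / D(n).
Since the indicial polynomial factors as (r - r_1)(r - r_2), D(n) = (r_1 + n - r_1)(r_1 + n - r_2) = n(n + 7/2).
Evaluating step by step (a_0 = 1):
  n = 1: D(1) = 1(1 + 7/2) = 9/2; numerator = -2(1) = -2; a_1 = (-2)/(9/2) = -4/9
  n = 2: D(2) = 2(2 + 7/2) = 11; numerator = -2(-4/9) - 2(1) = -10/9; a_2 = (-10/9)/(11) = -10/99
  n = 3: D(3) = 3(3 + 7/2) = 39/2; numerator = -2(-10/99) - 2(-4/9) = 12/11; a_3 = (12/11)/(39/2) = 8/143
  n = 4: D(4) = 4(4 + 7/2) = 30; numerator = -2(8/143) - 2(-10/99) = 116/1287; a_4 = (116/1287)/(30) = 58/19305

r = 2; a_0 = 1; a_1 = -4/9; a_2 = -10/99; a_3 = 8/143; a_4 = 58/19305


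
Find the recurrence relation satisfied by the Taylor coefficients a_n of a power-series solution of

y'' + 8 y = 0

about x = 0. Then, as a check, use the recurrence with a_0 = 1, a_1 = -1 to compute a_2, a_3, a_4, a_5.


Substitute y = sum_n a_n x^n into y'' + (const) y = 0.
y''(x) = sum_{n>=0} (n+2)(n+1) a_{n+2} x^n.
The ODE becomes sum_n [(n+2)(n+1) a_{n+2} + 8 a_n] x^n = 0.
Setting each coefficient to zero gives the recurrence:
  (n+2)(n+1) a_{n+2} + 8 a_n = 0,
  a_{n+2} = -8 / ((n+1)(n+2)) a_n.

Check with a_0 = 1, a_1 = -1 (apply the recurrence for n = 0, 1, 2, 3): a_0 = 1, a_1 = -1, a_2 = -4, a_3 = 4/3, a_4 = 8/3, a_5 = -8/15.

a_{n+2} = -8/((n+1)(n+2)) * a_n; check: a_0 = 1, a_1 = -1, a_2 = -4, a_3 = 4/3, a_4 = 8/3, a_5 = -8/15


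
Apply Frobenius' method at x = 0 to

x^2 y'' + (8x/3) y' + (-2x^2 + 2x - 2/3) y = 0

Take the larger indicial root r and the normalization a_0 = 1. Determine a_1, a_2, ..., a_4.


Write in Frobenius form y'' + (p(x)/x) y' + (q(x)/x^2) y = 0:
  p(x) = 8/3,  q(x) = -2x^2 + 2x - 2/3.
Indicial equation: r(r-1) + (8/3) r + (-2/3) = 0 -> roots r_1 = 1/3, r_2 = -2.
Take r = r_1 = 1/3. Let y(x) = x^r sum_{n>=0} a_n x^n with a_0 = 1.
Substitute y = x^r sum a_n x^n and match x^{r+n}. The recurrence is
  D(n) a_n + 2 a_{n-1} - 2 a_{n-2} = 0,  where D(n) = (r+n)(r+n-1) + (8/3)(r+n) + (-2/3).
  a_n = [-2 a_{n-1} + 2 a_{n-2}] / D(n).
Since the indicial polynomial factors as (r - r_1)(r - r_2), D(n) = (r_1 + n - r_1)(r_1 + n - r_2) = n(n + 7/3).
Evaluating step by step (a_0 = 1):
  n = 1: D(1) = 1(1 + 7/3) = 10/3; numerator = -2(1) = -2; a_1 = (-2)/(10/3) = -3/5
  n = 2: D(2) = 2(2 + 7/3) = 26/3; numerator = -2(-3/5) + 2(1) = 16/5; a_2 = (16/5)/(26/3) = 24/65
  n = 3: D(3) = 3(3 + 7/3) = 16; numerator = -2(24/65) + 2(-3/5) = -126/65; a_3 = (-126/65)/(16) = -63/520
  n = 4: D(4) = 4(4 + 7/3) = 76/3; numerator = -2(-63/520) + 2(24/65) = 51/52; a_4 = (51/52)/(76/3) = 153/3952

r = 1/3; a_0 = 1; a_1 = -3/5; a_2 = 24/65; a_3 = -63/520; a_4 = 153/3952


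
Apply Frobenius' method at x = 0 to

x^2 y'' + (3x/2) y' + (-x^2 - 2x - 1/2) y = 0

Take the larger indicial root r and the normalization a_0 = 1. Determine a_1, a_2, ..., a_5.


Write in Frobenius form y'' + (p(x)/x) y' + (q(x)/x^2) y = 0:
  p(x) = 3/2,  q(x) = -x^2 - 2x - 1/2.
Indicial equation: r(r-1) + (3/2) r + (-1/2) = 0 -> roots r_1 = 1/2, r_2 = -1.
Take r = r_1 = 1/2. Let y(x) = x^r sum_{n>=0} a_n x^n with a_0 = 1.
Substitute y = x^r sum a_n x^n and match x^{r+n}. The recurrence is
  D(n) a_n - 2 a_{n-1} - 1 a_{n-2} = 0,  where D(n) = (r+n)(r+n-1) + (3/2)(r+n) + (-1/2).
  a_n = [2 a_{n-1} + 1 a_{n-2}] / D(n).
Since the indicial polynomial factors as (r - r_1)(r - r_2), D(n) = (r_1 + n - r_1)(r_1 + n - r_2) = n(n + 3/2).
Evaluating step by step (a_0 = 1):
  n = 1: D(1) = 1(1 + 3/2) = 5/2; numerator = 2(1) = 2; a_1 = (2)/(5/2) = 4/5
  n = 2: D(2) = 2(2 + 3/2) = 7; numerator = 2(4/5) + 1(1) = 13/5; a_2 = (13/5)/(7) = 13/35
  n = 3: D(3) = 3(3 + 3/2) = 27/2; numerator = 2(13/35) + 1(4/5) = 54/35; a_3 = (54/35)/(27/2) = 4/35
  n = 4: D(4) = 4(4 + 3/2) = 22; numerator = 2(4/35) + 1(13/35) = 3/5; a_4 = (3/5)/(22) = 3/110
  n = 5: D(5) = 5(5 + 3/2) = 65/2; numerator = 2(3/110) + 1(4/35) = 13/77; a_5 = (13/77)/(65/2) = 2/385

r = 1/2; a_0 = 1; a_1 = 4/5; a_2 = 13/35; a_3 = 4/35; a_4 = 3/110; a_5 = 2/385


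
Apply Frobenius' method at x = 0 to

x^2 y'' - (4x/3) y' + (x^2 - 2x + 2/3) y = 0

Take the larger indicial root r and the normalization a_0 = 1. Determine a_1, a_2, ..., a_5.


Write in Frobenius form y'' + (p(x)/x) y' + (q(x)/x^2) y = 0:
  p(x) = -4/3,  q(x) = x^2 - 2x + 2/3.
Indicial equation: r(r-1) + (-4/3) r + (2/3) = 0 -> roots r_1 = 2, r_2 = 1/3.
Take r = r_1 = 2. Let y(x) = x^r sum_{n>=0} a_n x^n with a_0 = 1.
Substitute y = x^r sum a_n x^n and match x^{r+n}. The recurrence is
  D(n) a_n - 2 a_{n-1} + 1 a_{n-2} = 0,  where D(n) = (r+n)(r+n-1) + (-4/3)(r+n) + (2/3).
  a_n = [2 a_{n-1} - 1 a_{n-2}] / D(n).
Since the indicial polynomial factors as (r - r_1)(r - r_2), D(n) = (r_1 + n - r_1)(r_1 + n - r_2) = n(n + 5/3).
Evaluating step by step (a_0 = 1):
  n = 1: D(1) = 1(1 + 5/3) = 8/3; numerator = 2(1) = 2; a_1 = (2)/(8/3) = 3/4
  n = 2: D(2) = 2(2 + 5/3) = 22/3; numerator = 2(3/4) - 1(1) = 1/2; a_2 = (1/2)/(22/3) = 3/44
  n = 3: D(3) = 3(3 + 5/3) = 14; numerator = 2(3/44) - 1(3/4) = -27/44; a_3 = (-27/44)/(14) = -27/616
  n = 4: D(4) = 4(4 + 5/3) = 68/3; numerator = 2(-27/616) - 1(3/44) = -12/77; a_4 = (-12/77)/(68/3) = -9/1309
  n = 5: D(5) = 5(5 + 5/3) = 100/3; numerator = 2(-9/1309) - 1(-27/616) = 45/1496; a_5 = (45/1496)/(100/3) = 27/29920

r = 2; a_0 = 1; a_1 = 3/4; a_2 = 3/44; a_3 = -27/616; a_4 = -9/1309; a_5 = 27/29920


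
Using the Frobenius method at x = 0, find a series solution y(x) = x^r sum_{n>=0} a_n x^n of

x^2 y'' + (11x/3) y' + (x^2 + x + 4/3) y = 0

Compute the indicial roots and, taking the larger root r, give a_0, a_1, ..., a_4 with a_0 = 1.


Write in Frobenius form y'' + (p(x)/x) y' + (q(x)/x^2) y = 0:
  p(x) = 11/3,  q(x) = x^2 + x + 4/3.
Indicial equation: r(r-1) + (11/3) r + (4/3) = 0 -> roots r_1 = -2/3, r_2 = -2.
Take r = r_1 = -2/3. Let y(x) = x^r sum_{n>=0} a_n x^n with a_0 = 1.
Substitute y = x^r sum a_n x^n and match x^{r+n}. The recurrence is
  D(n) a_n + 1 a_{n-1} + 1 a_{n-2} = 0,  where D(n) = (r+n)(r+n-1) + (11/3)(r+n) + (4/3).
  a_n = [-1 a_{n-1} - 1 a_{n-2}] / D(n).
Since the indicial polynomial factors as (r - r_1)(r - r_2), D(n) = (r_1 + n - r_1)(r_1 + n - r_2) = n(n + 4/3).
Evaluating step by step (a_0 = 1):
  n = 1: D(1) = 1(1 + 4/3) = 7/3; numerator = -1(1) = -1; a_1 = (-1)/(7/3) = -3/7
  n = 2: D(2) = 2(2 + 4/3) = 20/3; numerator = -1(-3/7) - 1(1) = -4/7; a_2 = (-4/7)/(20/3) = -3/35
  n = 3: D(3) = 3(3 + 4/3) = 13; numerator = -1(-3/35) - 1(-3/7) = 18/35; a_3 = (18/35)/(13) = 18/455
  n = 4: D(4) = 4(4 + 4/3) = 64/3; numerator = -1(18/455) - 1(-3/35) = 3/65; a_4 = (3/65)/(64/3) = 9/4160

r = -2/3; a_0 = 1; a_1 = -3/7; a_2 = -3/35; a_3 = 18/455; a_4 = 9/4160


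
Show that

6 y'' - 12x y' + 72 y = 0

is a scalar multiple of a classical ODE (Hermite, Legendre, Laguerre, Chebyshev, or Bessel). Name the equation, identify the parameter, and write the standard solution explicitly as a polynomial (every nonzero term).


All three coefficients share the factor 6; dividing through by 6 gives  y'' - 2x y' + 12 y = 0.
This matches the Hermite equation y'' - 2x y' + 2n y = 0 with 2n = 12, so n = 6; the polynomial solution is H_6(x).
With y = sum_k a_k x^k, matching x^k gives (k+2)(k+1) a_{k+2} = 2(k - n) a_k = 2(k - 6) a_k. The right side vanishes at k = 6, so the series with the parity of 6 terminates at degree 6.
Standard normalization: leading coefficient of H_n is 2^n, so a_6 = 2^6 = 64. Work downward with a_k = (k+1)(k+2) a_{k+2} / (2(k - n)):
  a_4 = (5)(6)(64) / (2(4 - 6)) = 1920/(-4) = -480
  a_2 = (3)(4)(-480) / (2(2 - 6)) = -5760/(-8) = 720
  a_0 = (1)(2)(720) / (2(0 - 6)) = 1440/(-12) = -120
Hence H_6(x) = 64 x^6 - 480 x^4 + 720 x^2 - 120.

H_6(x); series = 64 x^6 - 480 x^4 + 720 x^2 - 120


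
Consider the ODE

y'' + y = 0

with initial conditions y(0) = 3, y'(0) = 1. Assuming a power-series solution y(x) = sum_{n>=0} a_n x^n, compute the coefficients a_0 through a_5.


Ansatz: y(x) = sum_{n>=0} a_n x^n, so y'(x) = sum_{n>=1} n a_n x^(n-1) and y''(x) = sum_{n>=2} n(n-1) a_n x^(n-2).
Substitute into P(x) y'' + Q(x) y' + R(x) y = 0 with P(x) = 1, Q(x) = 0, R(x) = 1, and match powers of x.
Initial conditions: a_0 = 3, a_1 = 1.
Setting the coefficient of each power of x to zero and solving order by order (substituting the coefficients already found):
  x^0: 2 a_2 + a_0 = 0  ->  2 a_2 = -a_0 = -3  ->  a_2 = -3/2
  x^1: 6 a_3 + a_1 = 0  ->  6 a_3 = -a_1 = -1  ->  a_3 = -1/6
  x^2: 12 a_4 + a_2 = 0  ->  12 a_4 = -a_2 = 3/2  ->  a_4 = 1/8
  x^3: 20 a_5 + a_3 = 0  ->  20 a_5 = -a_3 = 1/6  ->  a_5 = 1/120
Truncated series: y(x) = 3 + x - (3/2) x^2 - (1/6) x^3 + (1/8) x^4 + (1/120) x^5 + O(x^6).

a_0 = 3; a_1 = 1; a_2 = -3/2; a_3 = -1/6; a_4 = 1/8; a_5 = 1/120


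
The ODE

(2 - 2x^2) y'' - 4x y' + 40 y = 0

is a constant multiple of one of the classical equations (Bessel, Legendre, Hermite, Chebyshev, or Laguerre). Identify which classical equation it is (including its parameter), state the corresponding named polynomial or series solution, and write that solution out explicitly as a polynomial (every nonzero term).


All three coefficients share the factor 2; dividing through by 2 gives  (1 - x^2) y'' - 2x y' + 20 y = 0.
This matches the Legendre equation (1 - x^2) y'' - 2x y' + n(n+1) y = 0 (note the -2x y' term) with n(n+1) = 20, so n = 4; the polynomial solution is P_4(x).
With y = sum_k a_k x^k, matching x^k gives (k+2)(k+1) a_{k+2} = [k(k+1) - n(n+1)] a_k = (k - 4)(k + 5) a_k. The right side vanishes at k = 4, so the series with the parity of 4 terminates at degree 4.
Standard normalization (P_n(1) = 1): leading coefficient (2n)!/(2^n (n!)^2) = 40320/(16*576) = 35/8, so a_4 = 35/8. Work downward with a_k = (k+1)(k+2) a_{k+2} / ((k - 4)(k + 5)):
  a_2 = (3)(4)(35/8) / ((2 - 4)(2 + 5)) = (105/2)/(-14) = -15/4
  a_0 = (1)(2)(-15/4) / ((0 - 4)(0 + 5)) = (-15/2)/(-20) = 3/8
Hence P_4(x) = 35 x^4/8 - 15 x^2/4 + 3/8.

P_4(x); series = 35 x^4/8 - 15 x^2/4 + 3/8


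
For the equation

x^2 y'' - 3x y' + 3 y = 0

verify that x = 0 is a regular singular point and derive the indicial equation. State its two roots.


Divide by x^2 to reach normal form y'' + P_1(x) y' + P_2(x) y = 0 with P_1(x) = -3/x and P_2(x) = 3/x^2.
x = 0 is a singular point because the y'-coefficient -3/x has a pole at x = 0 and the y-coefficient 3/x^2 has a pole at x = 0.
It is a regular singular point because x P_1(x) = p(x) = -3 and x^2 P_2(x) = q(x) = 3 are polynomials, hence analytic at x = 0.
p(0) = -3,  q(0) = 3.
Indicial equation: r(r-1) + p(0) r + q(0) = 0, i.e. r^2 + (p(0) - 1) r + q(0) = 0, i.e. r^2 - 4 r + 3 = 0.
Discriminant: (-4)^2 - 4(3) = 4, so r = (4 ± 2)/2.
Solving: r_1 = 3, r_2 = 1.

indicial: r^2 - 4 r + 3 = 0; roots r_1 = 3, r_2 = 1


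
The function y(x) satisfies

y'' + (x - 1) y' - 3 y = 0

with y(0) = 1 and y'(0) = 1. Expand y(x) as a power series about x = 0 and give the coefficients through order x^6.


Ansatz: y(x) = sum_{n>=0} a_n x^n, so y'(x) = sum_{n>=1} n a_n x^(n-1) and y''(x) = sum_{n>=2} n(n-1) a_n x^(n-2).
Substitute into P(x) y'' + Q(x) y' + R(x) y = 0 with P(x) = 1, Q(x) = x - 1, R(x) = -3, and match powers of x.
Initial conditions: a_0 = 1, a_1 = 1.
Setting the coefficient of each power of x to zero and solving order by order (substituting the coefficients already found):
  x^0: 2 a_2 - a_1 - 3 a_0 = 0  ->  2 a_2 = a_1 + 3 a_0 = 4  ->  a_2 = 2
  x^1: 6 a_3 - 2 a_2 - 2 a_1 = 0  ->  6 a_3 = 2 a_2 + 2 a_1 = 6  ->  a_3 = 1
  x^2: 12 a_4 - 3 a_3 - a_2 = 0  ->  12 a_4 = 3 a_3 + a_2 = 5  ->  a_4 = 5/12
  x^3: 20 a_5 - 4 a_4 = 0  ->  20 a_5 = 4 a_4 = 5/3  ->  a_5 = 1/12
  x^4: 30 a_6 - 5 a_5 + a_4 = 0  ->  30 a_6 = 5 a_5 - a_4 = 0  ->  a_6 = 0
Truncated series: y(x) = 1 + x + 2 x^2 + x^3 + (5/12) x^4 + (1/12) x^5 + O(x^7).

a_0 = 1; a_1 = 1; a_2 = 2; a_3 = 1; a_4 = 5/12; a_5 = 1/12; a_6 = 0


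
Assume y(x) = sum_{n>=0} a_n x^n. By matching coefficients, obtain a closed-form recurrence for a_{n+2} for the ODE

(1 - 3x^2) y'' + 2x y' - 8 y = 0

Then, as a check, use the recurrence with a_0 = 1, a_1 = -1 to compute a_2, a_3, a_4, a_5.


Substitute y = sum_n a_n x^n.
(1 - 3 x^2) y'' contributes (n+2)(n+1) a_{n+2} - 3 n(n-1) a_n at x^n.
2 x y'(x) contributes 2 n a_n at x^n.
-8 y(x) contributes -8 a_n at x^n.
Matching x^n: (n+2)(n+1) a_{n+2} + (-3 n(n-1) + 2 n - 8) a_n = 0.
Thus a_{n+2} = (3 n(n-1) - 2 n + 8) / ((n+1)(n+2)) * a_n.

Check with a_0 = 1, a_1 = -1 (apply the recurrence for n = 0, 1, 2, 3): a_0 = 1, a_1 = -1, a_2 = 4, a_3 = -1, a_4 = 10/3, a_5 = -1.

a_(n+2) = (3 n(n-1) - 2 n + 8) / ((n+1)(n+2)) * a_n; check: a_0 = 1, a_1 = -1, a_2 = 4, a_3 = -1, a_4 = 10/3, a_5 = -1


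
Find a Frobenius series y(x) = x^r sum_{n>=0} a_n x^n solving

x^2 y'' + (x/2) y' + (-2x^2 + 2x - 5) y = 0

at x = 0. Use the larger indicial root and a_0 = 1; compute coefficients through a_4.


Write in Frobenius form y'' + (p(x)/x) y' + (q(x)/x^2) y = 0:
  p(x) = 1/2,  q(x) = -2x^2 + 2x - 5.
Indicial equation: r(r-1) + (1/2) r + (-5) = 0 -> roots r_1 = 5/2, r_2 = -2.
Take r = r_1 = 5/2. Let y(x) = x^r sum_{n>=0} a_n x^n with a_0 = 1.
Substitute y = x^r sum a_n x^n and match x^{r+n}. The recurrence is
  D(n) a_n + 2 a_{n-1} - 2 a_{n-2} = 0,  where D(n) = (r+n)(r+n-1) + (1/2)(r+n) + (-5).
  a_n = [-2 a_{n-1} + 2 a_{n-2}] / D(n).
Since the indicial polynomial factors as (r - r_1)(r - r_2), D(n) = (r_1 + n - r_1)(r_1 + n - r_2) = n(n + 9/2).
Evaluating step by step (a_0 = 1):
  n = 1: D(1) = 1(1 + 9/2) = 11/2; numerator = -2(1) = -2; a_1 = (-2)/(11/2) = -4/11
  n = 2: D(2) = 2(2 + 9/2) = 13; numerator = -2(-4/11) + 2(1) = 30/11; a_2 = (30/11)/(13) = 30/143
  n = 3: D(3) = 3(3 + 9/2) = 45/2; numerator = -2(30/143) + 2(-4/11) = -164/143; a_3 = (-164/143)/(45/2) = -328/6435
  n = 4: D(4) = 4(4 + 9/2) = 34; numerator = -2(-328/6435) + 2(30/143) = 3356/6435; a_4 = (3356/6435)/(34) = 1678/109395

r = 5/2; a_0 = 1; a_1 = -4/11; a_2 = 30/143; a_3 = -328/6435; a_4 = 1678/109395
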